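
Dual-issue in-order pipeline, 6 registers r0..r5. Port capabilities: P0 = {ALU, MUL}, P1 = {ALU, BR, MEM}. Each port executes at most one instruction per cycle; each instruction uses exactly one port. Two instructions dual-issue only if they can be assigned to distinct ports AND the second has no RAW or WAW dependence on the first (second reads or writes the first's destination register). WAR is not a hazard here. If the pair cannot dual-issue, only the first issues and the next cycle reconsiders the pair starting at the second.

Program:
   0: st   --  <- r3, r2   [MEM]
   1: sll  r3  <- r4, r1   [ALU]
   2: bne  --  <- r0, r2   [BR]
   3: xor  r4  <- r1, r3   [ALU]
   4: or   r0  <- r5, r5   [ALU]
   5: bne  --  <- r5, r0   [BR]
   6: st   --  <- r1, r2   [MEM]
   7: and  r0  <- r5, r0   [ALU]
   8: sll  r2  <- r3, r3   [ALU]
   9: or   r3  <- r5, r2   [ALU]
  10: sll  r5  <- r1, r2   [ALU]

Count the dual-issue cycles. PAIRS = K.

PAIRS = 4

#0 head=0: st.MEM+sll.ALU i0+i1 dual
#1 head=2: bne.BR+xor.ALU i2+i3 dual
#2 head=4: or.ALU i4 RAW r0
#3 head=5: bne.BR i5 no-port BR/MEM
#4 head=6: st.MEM+and.ALU i6+i7 dual
#5 head=8: sll.ALU i8 RAW r2
#6 head=9: or.ALU+sll.ALU i9+i10 dual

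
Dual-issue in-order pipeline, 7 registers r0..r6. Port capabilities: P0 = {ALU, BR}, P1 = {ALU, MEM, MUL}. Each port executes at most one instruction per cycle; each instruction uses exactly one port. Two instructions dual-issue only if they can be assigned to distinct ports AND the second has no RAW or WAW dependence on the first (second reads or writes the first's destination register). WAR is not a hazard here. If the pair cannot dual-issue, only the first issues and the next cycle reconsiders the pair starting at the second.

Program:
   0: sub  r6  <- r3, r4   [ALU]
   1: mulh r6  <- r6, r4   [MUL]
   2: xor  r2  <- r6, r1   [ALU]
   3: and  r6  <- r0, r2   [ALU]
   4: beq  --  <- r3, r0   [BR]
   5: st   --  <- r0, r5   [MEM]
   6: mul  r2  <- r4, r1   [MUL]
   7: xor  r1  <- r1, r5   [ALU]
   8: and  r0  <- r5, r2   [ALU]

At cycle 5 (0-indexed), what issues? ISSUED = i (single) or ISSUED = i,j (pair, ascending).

0. sub.ALU @i0  | RAW+WAW r6
1. mulh.MUL @i1  | RAW r6
2. xor.ALU @i2  | RAW r2
3. and.ALU beq.BR @i3,i4  | dual
4. st.MEM @i5  | no-port MEM/MUL
5. mul.MUL xor.ALU @i6,i7  | dual
6. and.ALU @i8  | tail

ISSUED = 6,7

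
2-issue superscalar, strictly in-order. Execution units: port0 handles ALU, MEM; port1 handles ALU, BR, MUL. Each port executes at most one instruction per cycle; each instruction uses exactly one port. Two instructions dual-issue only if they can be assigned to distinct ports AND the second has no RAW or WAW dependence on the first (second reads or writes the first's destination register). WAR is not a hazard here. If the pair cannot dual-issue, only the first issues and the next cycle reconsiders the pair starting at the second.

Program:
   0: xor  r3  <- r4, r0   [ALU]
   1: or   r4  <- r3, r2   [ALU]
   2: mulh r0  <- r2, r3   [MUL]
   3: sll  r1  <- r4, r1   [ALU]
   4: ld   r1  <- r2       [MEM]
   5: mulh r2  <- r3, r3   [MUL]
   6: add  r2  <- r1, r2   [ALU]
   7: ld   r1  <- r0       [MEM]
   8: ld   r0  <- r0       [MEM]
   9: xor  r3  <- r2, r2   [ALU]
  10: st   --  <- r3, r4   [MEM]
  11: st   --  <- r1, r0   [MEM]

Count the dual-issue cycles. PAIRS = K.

PAIRS = 4

c0: i0 xor.ALU  RAW r3
c1: i1+i2 or.ALU;mulh.MUL  pair
c2: i3 sll.ALU  WAW r1
c3: i4+i5 ld.MEM;mulh.MUL  pair
c4: i6+i7 add.ALU;ld.MEM  pair
c5: i8+i9 ld.MEM;xor.ALU  pair
c6: i10 st.MEM  no-port MEM/MEM
c7: i11 st.MEM  tail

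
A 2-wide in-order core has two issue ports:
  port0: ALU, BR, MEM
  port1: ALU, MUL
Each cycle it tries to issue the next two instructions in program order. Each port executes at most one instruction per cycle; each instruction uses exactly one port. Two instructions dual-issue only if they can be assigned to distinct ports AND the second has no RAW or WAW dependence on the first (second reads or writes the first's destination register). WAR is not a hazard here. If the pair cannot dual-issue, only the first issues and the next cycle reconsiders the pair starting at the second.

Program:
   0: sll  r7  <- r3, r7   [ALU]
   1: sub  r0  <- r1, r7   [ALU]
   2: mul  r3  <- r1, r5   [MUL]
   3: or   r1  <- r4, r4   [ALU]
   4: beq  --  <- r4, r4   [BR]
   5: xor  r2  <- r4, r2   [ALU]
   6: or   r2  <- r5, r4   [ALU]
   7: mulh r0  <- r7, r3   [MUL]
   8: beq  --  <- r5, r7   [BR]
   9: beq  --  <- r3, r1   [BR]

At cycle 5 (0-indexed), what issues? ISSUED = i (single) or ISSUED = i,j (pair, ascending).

ISSUED = 8

0. sll.ALU @i0  | RAW r7
1. sub.ALU;mul.MUL @i1+i2  | 2-wide
2. or.ALU;beq.BR @i3+i4  | 2-wide
3. xor.ALU @i5  | WAW r2
4. or.ALU;mulh.MUL @i6+i7  | 2-wide
5. beq.BR @i8  | no-port BR/BR
6. beq.BR @i9  | tail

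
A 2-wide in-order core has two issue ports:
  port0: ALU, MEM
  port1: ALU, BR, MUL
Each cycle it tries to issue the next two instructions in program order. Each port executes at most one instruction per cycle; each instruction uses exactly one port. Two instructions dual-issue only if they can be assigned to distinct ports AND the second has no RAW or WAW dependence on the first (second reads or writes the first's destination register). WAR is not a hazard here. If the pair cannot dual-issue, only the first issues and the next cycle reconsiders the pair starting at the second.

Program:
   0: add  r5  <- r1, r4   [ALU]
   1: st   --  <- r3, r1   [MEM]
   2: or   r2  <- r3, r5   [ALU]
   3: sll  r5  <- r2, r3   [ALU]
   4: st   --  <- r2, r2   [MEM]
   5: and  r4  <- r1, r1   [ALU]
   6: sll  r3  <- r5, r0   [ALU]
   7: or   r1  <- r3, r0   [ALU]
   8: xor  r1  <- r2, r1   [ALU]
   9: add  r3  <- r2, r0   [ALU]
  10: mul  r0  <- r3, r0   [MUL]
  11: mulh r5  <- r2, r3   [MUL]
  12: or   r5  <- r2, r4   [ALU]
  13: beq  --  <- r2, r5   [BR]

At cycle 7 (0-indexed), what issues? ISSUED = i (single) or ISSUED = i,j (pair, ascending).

ISSUED = 11

c0: i0&i1 add+st  pair
c1: i2 or  RAW r2
c2: i3&i4 sll+st  pair
c3: i5&i6 and+sll  pair
c4: i7 or  RAW+WAW r1
c5: i8&i9 xor+add  pair
c6: i10 mul  no-port MUL/MUL
c7: i11 mulh  WAW r5
c8: i12 or  RAW r5
c9: i13 beq  tail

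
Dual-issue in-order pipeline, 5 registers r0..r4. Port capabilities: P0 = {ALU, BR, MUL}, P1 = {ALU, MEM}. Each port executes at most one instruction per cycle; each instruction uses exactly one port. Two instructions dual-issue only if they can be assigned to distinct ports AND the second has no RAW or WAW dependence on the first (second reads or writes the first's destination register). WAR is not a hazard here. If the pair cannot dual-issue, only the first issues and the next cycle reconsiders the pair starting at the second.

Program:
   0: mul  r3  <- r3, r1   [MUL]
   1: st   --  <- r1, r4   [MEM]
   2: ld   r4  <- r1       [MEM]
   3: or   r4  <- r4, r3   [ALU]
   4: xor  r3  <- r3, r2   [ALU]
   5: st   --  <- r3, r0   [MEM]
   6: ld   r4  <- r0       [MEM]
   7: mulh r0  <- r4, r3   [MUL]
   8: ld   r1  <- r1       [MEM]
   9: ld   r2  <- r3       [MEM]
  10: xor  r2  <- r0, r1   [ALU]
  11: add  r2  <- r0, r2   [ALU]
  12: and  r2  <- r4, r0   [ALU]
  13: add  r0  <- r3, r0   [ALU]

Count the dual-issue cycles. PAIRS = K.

  cy0 -> i0+i1 (mul;st) dual
  cy1 -> i2 (ld) RAW+WAW r4
  cy2 -> i3+i4 (or;xor) dual
  cy3 -> i5 (st) no-port MEM/MEM
  cy4 -> i6 (ld) RAW r4
  cy5 -> i7+i8 (mulh;ld) dual
  cy6 -> i9 (ld) WAW r2
  cy7 -> i10 (xor) RAW+WAW r2
  cy8 -> i11 (add) WAW r2
  cy9 -> i12+i13 (and;add) dual

PAIRS = 4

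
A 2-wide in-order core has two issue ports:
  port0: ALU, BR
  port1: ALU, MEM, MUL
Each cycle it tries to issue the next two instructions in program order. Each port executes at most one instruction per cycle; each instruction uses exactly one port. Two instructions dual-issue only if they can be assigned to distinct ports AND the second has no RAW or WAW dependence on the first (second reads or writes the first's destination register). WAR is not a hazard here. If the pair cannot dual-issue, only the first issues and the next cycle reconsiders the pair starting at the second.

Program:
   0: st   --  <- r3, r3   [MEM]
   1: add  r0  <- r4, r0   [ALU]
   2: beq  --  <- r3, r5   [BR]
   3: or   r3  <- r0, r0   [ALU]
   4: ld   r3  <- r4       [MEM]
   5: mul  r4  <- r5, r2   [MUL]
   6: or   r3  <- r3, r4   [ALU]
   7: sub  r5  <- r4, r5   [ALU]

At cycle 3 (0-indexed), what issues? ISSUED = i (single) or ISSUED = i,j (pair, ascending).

c0: i0/i1 st.MEM add.ALU  2-wide
c1: i2/i3 beq.BR or.ALU  2-wide
c2: i4 ld.MEM  no-port MEM/MUL
c3: i5 mul.MUL  RAW r4
c4: i6/i7 or.ALU sub.ALU  2-wide

ISSUED = 5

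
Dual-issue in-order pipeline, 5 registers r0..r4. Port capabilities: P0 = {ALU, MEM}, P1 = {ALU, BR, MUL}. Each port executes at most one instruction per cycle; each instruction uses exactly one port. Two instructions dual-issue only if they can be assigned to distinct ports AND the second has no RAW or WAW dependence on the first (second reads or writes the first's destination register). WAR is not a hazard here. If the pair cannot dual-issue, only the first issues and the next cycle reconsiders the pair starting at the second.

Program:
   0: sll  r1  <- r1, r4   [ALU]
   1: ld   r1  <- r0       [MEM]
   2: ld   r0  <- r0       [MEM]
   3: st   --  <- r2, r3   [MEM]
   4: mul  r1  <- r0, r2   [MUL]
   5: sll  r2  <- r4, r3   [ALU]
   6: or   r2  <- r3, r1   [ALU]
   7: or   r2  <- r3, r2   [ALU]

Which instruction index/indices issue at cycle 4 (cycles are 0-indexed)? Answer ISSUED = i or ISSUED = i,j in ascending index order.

ISSUED = 5

0. sll @i0  | WAW r1
1. ld @i1  | no-port MEM/MEM
2. ld @i2  | no-port MEM/MEM
3. st/mul @i3/i4  | dual
4. sll @i5  | WAW r2
5. or @i6  | RAW+WAW r2
6. or @i7  | tail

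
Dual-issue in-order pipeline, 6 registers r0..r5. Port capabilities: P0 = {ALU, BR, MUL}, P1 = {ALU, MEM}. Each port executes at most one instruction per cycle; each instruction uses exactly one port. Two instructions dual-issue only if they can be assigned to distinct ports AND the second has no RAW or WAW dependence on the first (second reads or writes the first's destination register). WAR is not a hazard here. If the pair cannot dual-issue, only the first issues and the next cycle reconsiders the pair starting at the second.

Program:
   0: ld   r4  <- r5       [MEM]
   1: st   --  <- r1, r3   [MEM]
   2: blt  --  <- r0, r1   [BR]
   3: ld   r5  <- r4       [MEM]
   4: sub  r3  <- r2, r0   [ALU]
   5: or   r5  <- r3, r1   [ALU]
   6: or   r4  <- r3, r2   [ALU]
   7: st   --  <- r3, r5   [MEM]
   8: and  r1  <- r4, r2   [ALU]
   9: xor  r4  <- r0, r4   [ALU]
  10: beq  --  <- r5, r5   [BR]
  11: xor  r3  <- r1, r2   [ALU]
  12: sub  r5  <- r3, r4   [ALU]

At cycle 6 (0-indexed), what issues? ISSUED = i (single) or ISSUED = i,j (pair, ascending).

t=0 i0:ld.MEM ; no-port MEM/MEM
t=1 i1&i2:st.MEM/blt.BR ; dual
t=2 i3&i4:ld.MEM/sub.ALU ; dual
t=3 i5&i6:or.ALU/or.ALU ; dual
t=4 i7&i8:st.MEM/and.ALU ; dual
t=5 i9&i10:xor.ALU/beq.BR ; dual
t=6 i11:xor.ALU ; RAW r3
t=7 i12:sub.ALU ; tail

ISSUED = 11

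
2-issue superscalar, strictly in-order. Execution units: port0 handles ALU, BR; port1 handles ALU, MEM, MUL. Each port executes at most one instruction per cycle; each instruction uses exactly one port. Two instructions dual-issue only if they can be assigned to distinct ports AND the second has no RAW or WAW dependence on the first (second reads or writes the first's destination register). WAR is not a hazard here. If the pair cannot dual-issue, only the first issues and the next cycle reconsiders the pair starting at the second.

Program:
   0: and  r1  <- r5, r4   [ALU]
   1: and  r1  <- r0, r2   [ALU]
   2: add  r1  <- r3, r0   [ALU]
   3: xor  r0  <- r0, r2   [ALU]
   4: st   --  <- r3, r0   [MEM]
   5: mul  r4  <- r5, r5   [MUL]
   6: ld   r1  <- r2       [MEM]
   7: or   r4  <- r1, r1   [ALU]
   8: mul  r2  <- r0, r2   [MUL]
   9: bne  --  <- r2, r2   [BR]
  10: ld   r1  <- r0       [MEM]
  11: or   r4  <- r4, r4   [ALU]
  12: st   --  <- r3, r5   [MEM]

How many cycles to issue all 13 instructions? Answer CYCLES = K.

CYCLES = 9

  cy0 -> i0 (and) WAW r1
  cy1 -> i1 (and) WAW r1
  cy2 -> i2&i3 (add/xor) pair
  cy3 -> i4 (st) no-port MEM/MUL
  cy4 -> i5 (mul) no-port MUL/MEM
  cy5 -> i6 (ld) RAW r1
  cy6 -> i7&i8 (or/mul) pair
  cy7 -> i9&i10 (bne/ld) pair
  cy8 -> i11&i12 (or/st) pair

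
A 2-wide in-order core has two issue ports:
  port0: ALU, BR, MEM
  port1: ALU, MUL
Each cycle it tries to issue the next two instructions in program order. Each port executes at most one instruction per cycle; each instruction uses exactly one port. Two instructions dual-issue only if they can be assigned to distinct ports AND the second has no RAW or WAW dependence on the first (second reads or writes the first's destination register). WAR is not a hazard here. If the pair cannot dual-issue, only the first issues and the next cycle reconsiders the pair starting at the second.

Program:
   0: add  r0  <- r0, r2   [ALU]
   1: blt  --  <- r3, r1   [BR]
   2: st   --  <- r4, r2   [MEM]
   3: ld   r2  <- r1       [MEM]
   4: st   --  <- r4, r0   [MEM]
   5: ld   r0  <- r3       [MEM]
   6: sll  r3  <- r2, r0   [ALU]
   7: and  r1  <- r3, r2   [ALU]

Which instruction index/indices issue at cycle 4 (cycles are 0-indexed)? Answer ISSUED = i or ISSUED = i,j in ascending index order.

t=0 i0&i1:add+blt ; pair
t=1 i2:st ; no-port MEM/MEM
t=2 i3:ld ; no-port MEM/MEM
t=3 i4:st ; no-port MEM/MEM
t=4 i5:ld ; RAW r0
t=5 i6:sll ; RAW r3
t=6 i7:and ; tail

ISSUED = 5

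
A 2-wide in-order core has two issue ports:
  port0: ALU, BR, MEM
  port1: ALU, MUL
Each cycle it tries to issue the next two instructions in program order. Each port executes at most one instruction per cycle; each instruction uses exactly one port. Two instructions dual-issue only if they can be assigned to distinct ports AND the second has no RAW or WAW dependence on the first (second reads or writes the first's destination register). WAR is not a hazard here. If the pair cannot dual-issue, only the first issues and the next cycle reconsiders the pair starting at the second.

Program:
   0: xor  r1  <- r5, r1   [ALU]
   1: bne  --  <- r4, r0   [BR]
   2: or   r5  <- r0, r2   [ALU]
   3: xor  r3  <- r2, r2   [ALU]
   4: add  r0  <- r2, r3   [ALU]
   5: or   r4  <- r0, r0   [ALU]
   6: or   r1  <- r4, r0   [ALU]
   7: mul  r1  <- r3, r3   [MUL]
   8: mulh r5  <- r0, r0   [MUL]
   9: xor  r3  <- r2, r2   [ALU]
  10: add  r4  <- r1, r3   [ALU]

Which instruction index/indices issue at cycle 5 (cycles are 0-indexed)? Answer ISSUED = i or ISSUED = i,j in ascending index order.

ISSUED = 7

[0] i0+i1  xor.ALU/bne.BR  -- 2-wide
[1] i2+i3  or.ALU/xor.ALU  -- 2-wide
[2] i4  add.ALU  -- RAW r0
[3] i5  or.ALU  -- RAW r4
[4] i6  or.ALU  -- WAW r1
[5] i7  mul.MUL  -- no-port MUL/MUL
[6] i8+i9  mulh.MUL/xor.ALU  -- 2-wide
[7] i10  add.ALU  -- tail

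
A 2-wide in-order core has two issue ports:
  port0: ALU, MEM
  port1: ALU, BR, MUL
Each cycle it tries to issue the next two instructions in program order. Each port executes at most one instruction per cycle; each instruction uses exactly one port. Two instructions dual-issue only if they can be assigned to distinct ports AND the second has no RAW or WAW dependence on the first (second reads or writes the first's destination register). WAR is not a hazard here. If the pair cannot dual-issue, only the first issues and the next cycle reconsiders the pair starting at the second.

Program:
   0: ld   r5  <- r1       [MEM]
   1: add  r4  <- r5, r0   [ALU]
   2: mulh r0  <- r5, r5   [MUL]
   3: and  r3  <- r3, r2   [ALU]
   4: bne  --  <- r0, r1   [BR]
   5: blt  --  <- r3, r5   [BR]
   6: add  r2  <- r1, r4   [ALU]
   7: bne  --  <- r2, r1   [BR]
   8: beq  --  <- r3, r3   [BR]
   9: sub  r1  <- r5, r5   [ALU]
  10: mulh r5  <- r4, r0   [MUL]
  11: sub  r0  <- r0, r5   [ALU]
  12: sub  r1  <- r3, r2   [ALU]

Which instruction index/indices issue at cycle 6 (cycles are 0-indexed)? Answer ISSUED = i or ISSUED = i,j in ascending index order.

ISSUED = 10

#0 head=0: ld i0 RAW r5
#1 head=1: add+mulh i1&i2 pair
#2 head=3: and+bne i3&i4 pair
#3 head=5: blt+add i5&i6 pair
#4 head=7: bne i7 no-port BR/BR
#5 head=8: beq+sub i8&i9 pair
#6 head=10: mulh i10 RAW r5
#7 head=11: sub+sub i11&i12 pair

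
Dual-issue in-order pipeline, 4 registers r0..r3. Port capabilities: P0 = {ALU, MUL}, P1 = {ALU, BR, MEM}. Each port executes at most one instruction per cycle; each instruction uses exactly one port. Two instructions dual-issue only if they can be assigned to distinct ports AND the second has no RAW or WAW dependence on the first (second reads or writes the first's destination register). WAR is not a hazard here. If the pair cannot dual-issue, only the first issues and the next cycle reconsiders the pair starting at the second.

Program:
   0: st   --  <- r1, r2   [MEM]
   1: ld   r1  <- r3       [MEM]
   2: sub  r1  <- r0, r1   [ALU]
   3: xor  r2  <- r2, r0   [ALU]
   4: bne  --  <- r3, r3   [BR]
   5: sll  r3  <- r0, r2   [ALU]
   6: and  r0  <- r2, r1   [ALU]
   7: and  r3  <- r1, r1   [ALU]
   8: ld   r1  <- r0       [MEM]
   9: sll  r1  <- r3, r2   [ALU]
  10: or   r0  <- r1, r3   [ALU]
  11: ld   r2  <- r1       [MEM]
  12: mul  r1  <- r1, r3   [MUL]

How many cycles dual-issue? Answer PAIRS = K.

PAIRS = 4

  cy0 -> i0 (st) no-port MEM/MEM
  cy1 -> i1 (ld) RAW+WAW r1
  cy2 -> i2,i3 (sub;xor) dual
  cy3 -> i4,i5 (bne;sll) dual
  cy4 -> i6,i7 (and;and) dual
  cy5 -> i8 (ld) WAW r1
  cy6 -> i9 (sll) RAW r1
  cy7 -> i10,i11 (or;ld) dual
  cy8 -> i12 (mul) tail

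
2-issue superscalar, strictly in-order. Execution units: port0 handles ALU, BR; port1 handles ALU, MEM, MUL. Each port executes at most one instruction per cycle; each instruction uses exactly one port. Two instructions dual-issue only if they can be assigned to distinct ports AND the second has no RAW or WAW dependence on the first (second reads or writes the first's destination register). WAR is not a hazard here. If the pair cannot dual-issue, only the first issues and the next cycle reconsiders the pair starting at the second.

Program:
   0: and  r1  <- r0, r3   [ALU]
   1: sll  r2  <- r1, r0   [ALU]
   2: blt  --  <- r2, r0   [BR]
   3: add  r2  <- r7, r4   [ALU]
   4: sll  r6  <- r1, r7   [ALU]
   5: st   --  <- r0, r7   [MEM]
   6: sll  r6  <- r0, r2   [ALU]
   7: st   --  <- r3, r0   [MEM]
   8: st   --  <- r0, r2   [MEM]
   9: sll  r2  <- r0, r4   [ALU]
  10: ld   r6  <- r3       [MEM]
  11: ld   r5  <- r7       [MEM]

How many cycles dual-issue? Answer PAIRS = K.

  cy0 -> i0 (and) RAW r1
  cy1 -> i1 (sll) RAW r2
  cy2 -> i2,i3 (blt;add) pair
  cy3 -> i4,i5 (sll;st) pair
  cy4 -> i6,i7 (sll;st) pair
  cy5 -> i8,i9 (st;sll) pair
  cy6 -> i10 (ld) no-port MEM/MEM
  cy7 -> i11 (ld) tail

PAIRS = 4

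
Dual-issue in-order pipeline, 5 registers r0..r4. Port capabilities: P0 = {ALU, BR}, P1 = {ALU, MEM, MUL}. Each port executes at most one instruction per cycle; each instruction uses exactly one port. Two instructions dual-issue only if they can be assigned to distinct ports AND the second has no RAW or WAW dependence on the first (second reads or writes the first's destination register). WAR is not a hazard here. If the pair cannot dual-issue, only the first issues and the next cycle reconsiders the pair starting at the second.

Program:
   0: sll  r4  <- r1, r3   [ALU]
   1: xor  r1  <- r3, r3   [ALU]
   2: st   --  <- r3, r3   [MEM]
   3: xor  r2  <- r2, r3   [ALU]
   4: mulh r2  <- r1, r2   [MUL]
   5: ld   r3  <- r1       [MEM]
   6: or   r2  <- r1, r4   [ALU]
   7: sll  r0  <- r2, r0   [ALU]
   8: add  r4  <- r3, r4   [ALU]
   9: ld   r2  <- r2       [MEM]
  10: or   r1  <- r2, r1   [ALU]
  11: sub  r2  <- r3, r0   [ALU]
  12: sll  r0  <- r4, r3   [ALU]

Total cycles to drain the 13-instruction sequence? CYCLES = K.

CYCLES = 8

#0 head=0: sll.ALU/xor.ALU i0&i1 dual
#1 head=2: st.MEM/xor.ALU i2&i3 dual
#2 head=4: mulh.MUL i4 no-port MUL/MEM
#3 head=5: ld.MEM/or.ALU i5&i6 dual
#4 head=7: sll.ALU/add.ALU i7&i8 dual
#5 head=9: ld.MEM i9 RAW r2
#6 head=10: or.ALU/sub.ALU i10&i11 dual
#7 head=12: sll.ALU i12 tail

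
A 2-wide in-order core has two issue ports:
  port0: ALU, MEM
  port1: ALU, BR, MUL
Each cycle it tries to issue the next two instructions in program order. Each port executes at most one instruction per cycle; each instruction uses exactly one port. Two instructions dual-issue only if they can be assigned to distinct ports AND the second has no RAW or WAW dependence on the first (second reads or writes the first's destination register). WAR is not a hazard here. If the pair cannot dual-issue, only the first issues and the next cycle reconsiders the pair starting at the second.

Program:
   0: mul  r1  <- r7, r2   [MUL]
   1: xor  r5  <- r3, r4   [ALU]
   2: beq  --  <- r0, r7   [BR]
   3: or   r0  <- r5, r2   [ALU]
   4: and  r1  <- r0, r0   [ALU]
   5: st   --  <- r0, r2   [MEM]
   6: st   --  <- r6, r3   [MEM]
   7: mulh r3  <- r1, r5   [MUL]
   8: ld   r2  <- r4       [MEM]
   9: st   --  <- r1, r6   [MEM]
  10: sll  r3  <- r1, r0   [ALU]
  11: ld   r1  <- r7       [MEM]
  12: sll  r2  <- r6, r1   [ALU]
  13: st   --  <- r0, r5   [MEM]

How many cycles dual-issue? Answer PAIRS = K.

0. mul;xor @i0/i1  | dual
1. beq;or @i2/i3  | dual
2. and;st @i4/i5  | dual
3. st;mulh @i6/i7  | dual
4. ld @i8  | no-port MEM/MEM
5. st;sll @i9/i10  | dual
6. ld @i11  | RAW r1
7. sll;st @i12/i13  | dual

PAIRS = 6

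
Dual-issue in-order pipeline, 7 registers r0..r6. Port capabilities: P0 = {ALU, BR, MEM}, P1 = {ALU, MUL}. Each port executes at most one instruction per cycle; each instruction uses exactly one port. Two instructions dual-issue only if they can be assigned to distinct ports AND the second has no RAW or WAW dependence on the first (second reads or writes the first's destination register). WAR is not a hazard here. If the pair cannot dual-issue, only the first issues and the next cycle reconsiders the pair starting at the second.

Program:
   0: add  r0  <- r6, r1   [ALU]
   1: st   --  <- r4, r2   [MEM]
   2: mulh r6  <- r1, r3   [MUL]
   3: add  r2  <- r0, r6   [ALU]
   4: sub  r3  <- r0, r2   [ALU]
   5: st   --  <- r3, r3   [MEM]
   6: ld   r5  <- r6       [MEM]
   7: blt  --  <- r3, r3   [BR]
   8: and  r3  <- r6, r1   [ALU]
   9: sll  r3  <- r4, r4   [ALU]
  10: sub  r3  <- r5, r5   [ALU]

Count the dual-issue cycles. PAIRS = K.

0. add.ALU;st.MEM @i0,i1  | 2-wide
1. mulh.MUL @i2  | RAW r6
2. add.ALU @i3  | RAW r2
3. sub.ALU @i4  | RAW r3
4. st.MEM @i5  | no-port MEM/MEM
5. ld.MEM @i6  | no-port MEM/BR
6. blt.BR;and.ALU @i7,i8  | 2-wide
7. sll.ALU @i9  | WAW r3
8. sub.ALU @i10  | tail

PAIRS = 2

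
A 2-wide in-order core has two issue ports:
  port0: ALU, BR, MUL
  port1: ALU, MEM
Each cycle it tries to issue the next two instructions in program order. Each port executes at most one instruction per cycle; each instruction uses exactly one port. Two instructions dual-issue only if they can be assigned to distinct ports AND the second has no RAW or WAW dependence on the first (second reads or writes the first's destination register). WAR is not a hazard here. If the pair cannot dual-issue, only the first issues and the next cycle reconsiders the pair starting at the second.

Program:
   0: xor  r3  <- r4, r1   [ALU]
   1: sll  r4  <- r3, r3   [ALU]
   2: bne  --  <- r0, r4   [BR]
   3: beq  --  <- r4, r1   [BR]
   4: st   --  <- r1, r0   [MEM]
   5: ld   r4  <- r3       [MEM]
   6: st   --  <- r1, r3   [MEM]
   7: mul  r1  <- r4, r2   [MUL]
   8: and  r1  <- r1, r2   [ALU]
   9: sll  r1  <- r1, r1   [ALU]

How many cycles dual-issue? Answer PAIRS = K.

PAIRS = 2

[0] i0  xor  -- RAW r3
[1] i1  sll  -- RAW r4
[2] i2  bne  -- no-port BR/BR
[3] i3,i4  beq;st  -- pair
[4] i5  ld  -- no-port MEM/MEM
[5] i6,i7  st;mul  -- pair
[6] i8  and  -- RAW+WAW r1
[7] i9  sll  -- tail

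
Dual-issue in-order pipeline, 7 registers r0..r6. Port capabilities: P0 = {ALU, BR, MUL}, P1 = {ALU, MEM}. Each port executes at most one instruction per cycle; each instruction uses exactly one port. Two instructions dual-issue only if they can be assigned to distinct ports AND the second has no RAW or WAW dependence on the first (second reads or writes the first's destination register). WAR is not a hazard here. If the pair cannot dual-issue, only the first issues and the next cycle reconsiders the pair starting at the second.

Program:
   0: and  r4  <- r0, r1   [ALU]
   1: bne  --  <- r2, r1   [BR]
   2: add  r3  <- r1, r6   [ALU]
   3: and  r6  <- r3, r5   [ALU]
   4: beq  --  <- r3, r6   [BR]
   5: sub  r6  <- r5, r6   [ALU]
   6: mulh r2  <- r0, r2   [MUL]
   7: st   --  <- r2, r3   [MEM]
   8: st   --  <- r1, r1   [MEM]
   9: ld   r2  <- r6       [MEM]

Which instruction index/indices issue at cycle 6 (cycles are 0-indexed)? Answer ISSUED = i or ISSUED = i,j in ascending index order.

ISSUED = 8

[0] i0&i1  and bne  -- 2-wide
[1] i2  add  -- RAW r3
[2] i3  and  -- RAW r6
[3] i4&i5  beq sub  -- 2-wide
[4] i6  mulh  -- RAW r2
[5] i7  st  -- no-port MEM/MEM
[6] i8  st  -- no-port MEM/MEM
[7] i9  ld  -- tail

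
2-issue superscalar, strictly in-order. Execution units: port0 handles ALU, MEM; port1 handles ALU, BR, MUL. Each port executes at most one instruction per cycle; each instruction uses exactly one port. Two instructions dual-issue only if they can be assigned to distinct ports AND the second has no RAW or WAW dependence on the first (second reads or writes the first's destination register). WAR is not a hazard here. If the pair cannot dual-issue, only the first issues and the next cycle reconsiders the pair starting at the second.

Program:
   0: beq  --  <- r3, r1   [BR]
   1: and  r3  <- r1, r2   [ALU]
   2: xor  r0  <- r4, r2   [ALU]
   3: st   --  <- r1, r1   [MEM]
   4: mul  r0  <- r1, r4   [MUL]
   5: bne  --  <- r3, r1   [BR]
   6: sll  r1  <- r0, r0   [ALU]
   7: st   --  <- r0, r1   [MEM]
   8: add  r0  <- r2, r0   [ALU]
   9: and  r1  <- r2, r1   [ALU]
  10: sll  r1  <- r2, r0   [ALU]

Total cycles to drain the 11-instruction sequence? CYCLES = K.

#0 head=0: beq.BR/and.ALU i0/i1 dual
#1 head=2: xor.ALU/st.MEM i2/i3 dual
#2 head=4: mul.MUL i4 no-port MUL/BR
#3 head=5: bne.BR/sll.ALU i5/i6 dual
#4 head=7: st.MEM/add.ALU i7/i8 dual
#5 head=9: and.ALU i9 WAW r1
#6 head=10: sll.ALU i10 tail

CYCLES = 7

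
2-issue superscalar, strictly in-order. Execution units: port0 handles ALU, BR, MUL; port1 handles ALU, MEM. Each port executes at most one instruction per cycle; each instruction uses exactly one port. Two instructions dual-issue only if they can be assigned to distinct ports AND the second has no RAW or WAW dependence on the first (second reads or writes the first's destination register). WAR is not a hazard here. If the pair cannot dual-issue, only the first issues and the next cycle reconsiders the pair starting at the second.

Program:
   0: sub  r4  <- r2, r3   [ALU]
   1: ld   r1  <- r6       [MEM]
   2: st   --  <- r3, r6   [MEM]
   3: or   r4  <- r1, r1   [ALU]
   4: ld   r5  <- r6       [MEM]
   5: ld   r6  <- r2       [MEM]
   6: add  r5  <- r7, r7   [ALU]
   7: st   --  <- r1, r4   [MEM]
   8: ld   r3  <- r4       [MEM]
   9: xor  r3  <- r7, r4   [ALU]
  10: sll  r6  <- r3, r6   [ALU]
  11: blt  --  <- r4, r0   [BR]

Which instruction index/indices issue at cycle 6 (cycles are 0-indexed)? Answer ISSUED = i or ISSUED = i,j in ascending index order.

ISSUED = 9

[0] i0/i1  sub;ld  -- 2-wide
[1] i2/i3  st;or  -- 2-wide
[2] i4  ld  -- no-port MEM/MEM
[3] i5/i6  ld;add  -- 2-wide
[4] i7  st  -- no-port MEM/MEM
[5] i8  ld  -- WAW r3
[6] i9  xor  -- RAW r3
[7] i10/i11  sll;blt  -- 2-wide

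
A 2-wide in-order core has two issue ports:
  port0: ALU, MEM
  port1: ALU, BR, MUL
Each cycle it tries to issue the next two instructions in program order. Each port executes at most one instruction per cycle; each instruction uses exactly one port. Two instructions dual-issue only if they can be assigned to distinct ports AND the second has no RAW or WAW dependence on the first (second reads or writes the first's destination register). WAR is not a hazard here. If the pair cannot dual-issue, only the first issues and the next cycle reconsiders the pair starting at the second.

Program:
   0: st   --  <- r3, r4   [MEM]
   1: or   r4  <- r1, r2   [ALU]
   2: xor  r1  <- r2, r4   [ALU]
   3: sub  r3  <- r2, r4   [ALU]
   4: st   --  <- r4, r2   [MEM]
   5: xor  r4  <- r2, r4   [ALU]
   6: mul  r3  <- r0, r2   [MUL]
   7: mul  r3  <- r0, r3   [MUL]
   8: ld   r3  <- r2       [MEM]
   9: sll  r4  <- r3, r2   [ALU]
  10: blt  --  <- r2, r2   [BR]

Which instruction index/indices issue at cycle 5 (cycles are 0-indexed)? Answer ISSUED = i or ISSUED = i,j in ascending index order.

ISSUED = 8

c0: i0+i1 st+or  2-wide
c1: i2+i3 xor+sub  2-wide
c2: i4+i5 st+xor  2-wide
c3: i6 mul  no-port MUL/MUL
c4: i7 mul  WAW r3
c5: i8 ld  RAW r3
c6: i9+i10 sll+blt  2-wide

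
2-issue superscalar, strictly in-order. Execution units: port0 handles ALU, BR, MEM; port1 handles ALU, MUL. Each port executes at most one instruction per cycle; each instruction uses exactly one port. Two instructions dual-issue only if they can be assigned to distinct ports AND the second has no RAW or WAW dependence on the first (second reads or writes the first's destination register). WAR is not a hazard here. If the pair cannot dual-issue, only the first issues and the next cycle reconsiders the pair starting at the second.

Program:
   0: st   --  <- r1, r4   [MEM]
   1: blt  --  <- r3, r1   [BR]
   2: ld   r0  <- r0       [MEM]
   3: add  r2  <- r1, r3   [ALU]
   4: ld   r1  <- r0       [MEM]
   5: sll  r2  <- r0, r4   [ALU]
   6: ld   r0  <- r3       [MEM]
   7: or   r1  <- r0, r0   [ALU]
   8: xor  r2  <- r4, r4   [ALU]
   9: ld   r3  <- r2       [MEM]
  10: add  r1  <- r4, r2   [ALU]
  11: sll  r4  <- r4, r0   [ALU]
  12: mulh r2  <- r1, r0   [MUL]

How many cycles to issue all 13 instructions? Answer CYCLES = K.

CYCLES = 8

[0] i0  st  -- no-port MEM/BR
[1] i1  blt  -- no-port BR/MEM
[2] i2,i3  ld/add  -- dual
[3] i4,i5  ld/sll  -- dual
[4] i6  ld  -- RAW r0
[5] i7,i8  or/xor  -- dual
[6] i9,i10  ld/add  -- dual
[7] i11,i12  sll/mulh  -- dual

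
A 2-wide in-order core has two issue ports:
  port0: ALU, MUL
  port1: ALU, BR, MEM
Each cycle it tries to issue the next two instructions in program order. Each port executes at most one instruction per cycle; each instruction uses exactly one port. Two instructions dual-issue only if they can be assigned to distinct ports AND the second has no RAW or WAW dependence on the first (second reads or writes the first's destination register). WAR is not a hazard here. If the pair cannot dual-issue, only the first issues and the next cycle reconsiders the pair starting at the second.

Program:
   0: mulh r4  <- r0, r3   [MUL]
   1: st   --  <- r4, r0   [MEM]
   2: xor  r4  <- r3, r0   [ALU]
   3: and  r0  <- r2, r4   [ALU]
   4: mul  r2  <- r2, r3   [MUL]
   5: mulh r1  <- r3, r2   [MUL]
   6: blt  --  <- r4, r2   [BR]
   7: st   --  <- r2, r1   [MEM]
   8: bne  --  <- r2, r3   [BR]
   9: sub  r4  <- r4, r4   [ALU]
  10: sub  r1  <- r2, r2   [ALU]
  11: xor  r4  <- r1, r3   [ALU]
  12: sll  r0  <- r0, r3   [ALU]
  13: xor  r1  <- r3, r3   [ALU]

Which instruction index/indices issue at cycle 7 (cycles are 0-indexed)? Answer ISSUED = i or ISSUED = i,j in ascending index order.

ISSUED = 11,12

c0: i0 mulh  RAW r4
c1: i1/i2 st+xor  dual
c2: i3/i4 and+mul  dual
c3: i5/i6 mulh+blt  dual
c4: i7 st  no-port MEM/BR
c5: i8/i9 bne+sub  dual
c6: i10 sub  RAW r1
c7: i11/i12 xor+sll  dual
c8: i13 xor  tail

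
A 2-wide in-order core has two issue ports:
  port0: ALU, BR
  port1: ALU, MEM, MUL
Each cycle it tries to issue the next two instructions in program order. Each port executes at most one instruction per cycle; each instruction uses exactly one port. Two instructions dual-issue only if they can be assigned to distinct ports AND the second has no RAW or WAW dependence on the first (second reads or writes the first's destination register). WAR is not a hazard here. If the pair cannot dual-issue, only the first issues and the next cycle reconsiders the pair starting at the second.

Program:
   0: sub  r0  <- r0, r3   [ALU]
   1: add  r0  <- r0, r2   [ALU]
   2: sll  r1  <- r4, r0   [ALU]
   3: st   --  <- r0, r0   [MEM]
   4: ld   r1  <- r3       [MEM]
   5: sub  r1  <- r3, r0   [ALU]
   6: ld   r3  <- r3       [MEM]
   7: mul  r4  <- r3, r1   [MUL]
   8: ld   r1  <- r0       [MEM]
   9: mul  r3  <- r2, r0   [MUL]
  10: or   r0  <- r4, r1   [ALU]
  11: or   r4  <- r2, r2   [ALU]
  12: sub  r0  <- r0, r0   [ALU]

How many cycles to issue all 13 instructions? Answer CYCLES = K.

CYCLES = 9

  cy0 -> i0 (sub) RAW+WAW r0
  cy1 -> i1 (add) RAW r0
  cy2 -> i2&i3 (sll st) pair
  cy3 -> i4 (ld) WAW r1
  cy4 -> i5&i6 (sub ld) pair
  cy5 -> i7 (mul) no-port MUL/MEM
  cy6 -> i8 (ld) no-port MEM/MUL
  cy7 -> i9&i10 (mul or) pair
  cy8 -> i11&i12 (or sub) pair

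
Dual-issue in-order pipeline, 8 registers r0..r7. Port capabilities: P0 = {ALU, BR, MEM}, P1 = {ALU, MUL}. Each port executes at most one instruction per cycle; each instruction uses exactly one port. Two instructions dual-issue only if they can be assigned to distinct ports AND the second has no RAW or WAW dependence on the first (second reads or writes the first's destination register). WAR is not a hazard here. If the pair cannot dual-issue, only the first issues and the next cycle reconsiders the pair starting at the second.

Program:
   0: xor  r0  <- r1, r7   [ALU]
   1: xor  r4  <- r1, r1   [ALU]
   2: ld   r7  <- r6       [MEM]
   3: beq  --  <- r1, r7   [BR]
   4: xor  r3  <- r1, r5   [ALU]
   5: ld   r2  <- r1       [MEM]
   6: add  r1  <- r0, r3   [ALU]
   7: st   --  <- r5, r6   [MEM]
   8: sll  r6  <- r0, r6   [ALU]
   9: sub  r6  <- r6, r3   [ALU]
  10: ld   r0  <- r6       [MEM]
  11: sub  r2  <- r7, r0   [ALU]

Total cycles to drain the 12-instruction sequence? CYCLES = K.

CYCLES = 8

t=0 i0,i1:xor xor ; pair
t=1 i2:ld ; no-port MEM/BR
t=2 i3,i4:beq xor ; pair
t=3 i5,i6:ld add ; pair
t=4 i7,i8:st sll ; pair
t=5 i9:sub ; RAW r6
t=6 i10:ld ; RAW r0
t=7 i11:sub ; tail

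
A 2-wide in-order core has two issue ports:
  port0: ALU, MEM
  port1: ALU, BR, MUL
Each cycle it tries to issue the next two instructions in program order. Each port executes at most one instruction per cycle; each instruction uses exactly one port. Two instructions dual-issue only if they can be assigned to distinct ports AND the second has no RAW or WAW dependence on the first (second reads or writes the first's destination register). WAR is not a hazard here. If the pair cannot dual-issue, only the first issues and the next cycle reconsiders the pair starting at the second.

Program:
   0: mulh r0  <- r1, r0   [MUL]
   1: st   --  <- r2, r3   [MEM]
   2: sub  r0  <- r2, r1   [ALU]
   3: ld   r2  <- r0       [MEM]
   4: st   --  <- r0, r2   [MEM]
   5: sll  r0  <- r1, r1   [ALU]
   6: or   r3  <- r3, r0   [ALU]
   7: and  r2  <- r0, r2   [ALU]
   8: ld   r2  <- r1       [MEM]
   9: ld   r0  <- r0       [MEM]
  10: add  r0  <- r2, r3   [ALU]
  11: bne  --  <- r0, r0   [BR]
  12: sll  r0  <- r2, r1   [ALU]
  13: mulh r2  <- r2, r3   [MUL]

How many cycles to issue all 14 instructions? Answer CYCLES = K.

CYCLES = 10

c0: i0/i1 mulh.MUL+st.MEM  2-wide
c1: i2 sub.ALU  RAW r0
c2: i3 ld.MEM  no-port MEM/MEM
c3: i4/i5 st.MEM+sll.ALU  2-wide
c4: i6/i7 or.ALU+and.ALU  2-wide
c5: i8 ld.MEM  no-port MEM/MEM
c6: i9 ld.MEM  WAW r0
c7: i10 add.ALU  RAW r0
c8: i11/i12 bne.BR+sll.ALU  2-wide
c9: i13 mulh.MUL  tail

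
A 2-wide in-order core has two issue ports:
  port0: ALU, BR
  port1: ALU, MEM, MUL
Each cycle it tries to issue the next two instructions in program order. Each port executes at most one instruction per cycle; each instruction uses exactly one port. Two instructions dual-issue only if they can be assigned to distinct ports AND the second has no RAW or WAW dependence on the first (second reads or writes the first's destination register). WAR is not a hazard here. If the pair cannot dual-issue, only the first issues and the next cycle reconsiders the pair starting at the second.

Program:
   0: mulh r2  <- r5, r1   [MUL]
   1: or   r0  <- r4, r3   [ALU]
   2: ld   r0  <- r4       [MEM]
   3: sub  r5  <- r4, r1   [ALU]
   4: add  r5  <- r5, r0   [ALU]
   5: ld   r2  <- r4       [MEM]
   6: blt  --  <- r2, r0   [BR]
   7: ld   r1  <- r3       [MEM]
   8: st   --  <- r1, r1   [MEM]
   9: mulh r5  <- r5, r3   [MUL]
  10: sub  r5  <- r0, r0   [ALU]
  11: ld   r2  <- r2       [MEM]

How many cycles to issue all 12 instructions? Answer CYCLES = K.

CYCLES = 7

[0] i0+i1  mulh.MUL+or.ALU  -- 2-wide
[1] i2+i3  ld.MEM+sub.ALU  -- 2-wide
[2] i4+i5  add.ALU+ld.MEM  -- 2-wide
[3] i6+i7  blt.BR+ld.MEM  -- 2-wide
[4] i8  st.MEM  -- no-port MEM/MUL
[5] i9  mulh.MUL  -- WAW r5
[6] i10+i11  sub.ALU+ld.MEM  -- 2-wide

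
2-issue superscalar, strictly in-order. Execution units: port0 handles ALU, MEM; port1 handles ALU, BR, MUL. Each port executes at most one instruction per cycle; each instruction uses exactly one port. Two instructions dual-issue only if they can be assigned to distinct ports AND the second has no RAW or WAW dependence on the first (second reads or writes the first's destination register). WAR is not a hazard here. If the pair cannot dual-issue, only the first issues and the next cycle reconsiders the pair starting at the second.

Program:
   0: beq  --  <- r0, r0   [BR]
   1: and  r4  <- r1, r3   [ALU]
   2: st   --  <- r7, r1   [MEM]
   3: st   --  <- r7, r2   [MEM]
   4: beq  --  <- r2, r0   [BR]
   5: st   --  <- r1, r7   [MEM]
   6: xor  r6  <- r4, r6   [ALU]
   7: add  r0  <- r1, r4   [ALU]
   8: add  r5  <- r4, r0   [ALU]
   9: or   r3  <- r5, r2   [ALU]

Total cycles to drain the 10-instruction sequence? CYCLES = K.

CYCLES = 7

0. beq.BR/and.ALU @i0,i1  | dual
1. st.MEM @i2  | no-port MEM/MEM
2. st.MEM/beq.BR @i3,i4  | dual
3. st.MEM/xor.ALU @i5,i6  | dual
4. add.ALU @i7  | RAW r0
5. add.ALU @i8  | RAW r5
6. or.ALU @i9  | tail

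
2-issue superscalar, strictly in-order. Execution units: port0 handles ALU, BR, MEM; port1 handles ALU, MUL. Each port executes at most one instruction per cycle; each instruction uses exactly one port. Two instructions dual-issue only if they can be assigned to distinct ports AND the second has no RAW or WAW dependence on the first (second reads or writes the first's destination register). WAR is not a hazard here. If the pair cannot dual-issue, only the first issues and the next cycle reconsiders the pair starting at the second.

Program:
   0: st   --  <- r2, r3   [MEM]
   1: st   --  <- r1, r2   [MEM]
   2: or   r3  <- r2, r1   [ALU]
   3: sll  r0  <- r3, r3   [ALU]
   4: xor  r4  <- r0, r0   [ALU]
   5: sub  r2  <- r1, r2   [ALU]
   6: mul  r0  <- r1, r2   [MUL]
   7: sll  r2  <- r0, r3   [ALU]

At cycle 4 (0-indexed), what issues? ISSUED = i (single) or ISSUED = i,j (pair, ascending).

c0: i0 st  no-port MEM/MEM
c1: i1+i2 st;or  pair
c2: i3 sll  RAW r0
c3: i4+i5 xor;sub  pair
c4: i6 mul  RAW r0
c5: i7 sll  tail

ISSUED = 6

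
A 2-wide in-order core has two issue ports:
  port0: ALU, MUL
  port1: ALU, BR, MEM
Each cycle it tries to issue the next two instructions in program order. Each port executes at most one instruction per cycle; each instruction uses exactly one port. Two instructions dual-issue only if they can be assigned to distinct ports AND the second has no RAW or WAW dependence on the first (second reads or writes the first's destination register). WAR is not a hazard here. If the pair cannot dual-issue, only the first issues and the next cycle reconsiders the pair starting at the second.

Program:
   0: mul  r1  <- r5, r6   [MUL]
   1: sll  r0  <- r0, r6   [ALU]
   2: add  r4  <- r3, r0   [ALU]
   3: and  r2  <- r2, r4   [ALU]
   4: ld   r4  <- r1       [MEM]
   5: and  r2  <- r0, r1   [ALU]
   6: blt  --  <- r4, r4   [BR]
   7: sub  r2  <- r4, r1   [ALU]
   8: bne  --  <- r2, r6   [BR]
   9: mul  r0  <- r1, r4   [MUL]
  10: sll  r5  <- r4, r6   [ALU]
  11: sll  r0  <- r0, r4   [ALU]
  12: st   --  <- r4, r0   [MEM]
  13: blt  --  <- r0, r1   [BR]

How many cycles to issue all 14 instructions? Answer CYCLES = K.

[0] i0,i1  mul+sll  -- 2-wide
[1] i2  add  -- RAW r4
[2] i3,i4  and+ld  -- 2-wide
[3] i5,i6  and+blt  -- 2-wide
[4] i7  sub  -- RAW r2
[5] i8,i9  bne+mul  -- 2-wide
[6] i10,i11  sll+sll  -- 2-wide
[7] i12  st  -- no-port MEM/BR
[8] i13  blt  -- tail

CYCLES = 9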